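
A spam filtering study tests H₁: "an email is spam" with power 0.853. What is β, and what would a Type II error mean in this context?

β = 1 - power = 1 - 0.853 = 0.147. A Type II error is failing to reject H₀ when H₀ is false (false negative) — here, failing to conclude that an email is spam when in fact it is true. Consequence: a spam email lands in the inbox.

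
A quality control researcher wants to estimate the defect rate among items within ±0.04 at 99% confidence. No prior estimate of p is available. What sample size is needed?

Conservative approach: use p = 0.5 (maximizes p(1-p) = 0.25). n = z²(0.25)/E² = 2.576²×0.25/0.04² = 1036.8 → n = 1037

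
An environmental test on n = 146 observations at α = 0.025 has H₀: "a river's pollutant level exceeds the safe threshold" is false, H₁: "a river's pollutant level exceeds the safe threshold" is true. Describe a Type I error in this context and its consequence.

Type I error: rejecting H₀ when it is true — concluding that a river's pollutant level exceeds the safe threshold when in fact it is not. Consequence: shutting down a compliant factory unnecessarily.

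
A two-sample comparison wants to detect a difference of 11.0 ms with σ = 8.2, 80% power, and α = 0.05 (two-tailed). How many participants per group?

n per group = 2(z_α/2 + z_β)²σ²/d² = 2×(1.96 + 0.84)²×8.2²/11.0² = 8.7 → n = 9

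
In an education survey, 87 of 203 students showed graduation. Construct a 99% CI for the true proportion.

p̂ = 0.429. CI = p̂ ± z*√(p̂(1-p̂)/n) = (0.339, 0.518)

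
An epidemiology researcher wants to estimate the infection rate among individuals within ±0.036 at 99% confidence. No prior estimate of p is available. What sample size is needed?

Conservative approach: use p = 0.5 (maximizes p(1-p) = 0.25). n = z²(0.25)/E² = 2.576²×0.25/0.036² = 1280.05 → n = 1281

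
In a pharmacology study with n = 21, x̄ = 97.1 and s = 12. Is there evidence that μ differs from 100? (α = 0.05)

t = (x̄ - μ₀)/(s/√n) = (97.1 - 100)/(12/√21) = -1.107. df = 20, critical t = ±2.086. Fail to reject H₀.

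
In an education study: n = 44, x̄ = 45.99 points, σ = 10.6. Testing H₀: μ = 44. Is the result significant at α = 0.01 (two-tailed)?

z = (45.99 - 44)/(10.6/√44) = 1.245. Since |z| ≤ 2.576, not significant at α = 0.01.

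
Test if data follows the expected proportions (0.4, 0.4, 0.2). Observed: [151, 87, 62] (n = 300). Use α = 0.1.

Expected: [120.0, 120.0, 60.0]. χ² = 17.15. df = 2, critical = 4.605. Reject H₀.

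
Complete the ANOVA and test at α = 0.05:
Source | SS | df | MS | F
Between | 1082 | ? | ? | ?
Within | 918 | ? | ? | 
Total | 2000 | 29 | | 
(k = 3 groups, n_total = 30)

df_between = 2, df_within = 27. MS_between = 541.0, MS_within = 34.0. F = 15.912, F_crit ≈ 3.354. Reject H₀.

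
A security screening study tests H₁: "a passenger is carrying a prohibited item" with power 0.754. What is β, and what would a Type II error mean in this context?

β = 1 - power = 1 - 0.754 = 0.246. A Type II error is failing to reject H₀ when H₀ is false (false negative) — here, failing to conclude that a passenger is carrying a prohibited item when in fact it is true. Consequence: letting a prohibited item through — security breach.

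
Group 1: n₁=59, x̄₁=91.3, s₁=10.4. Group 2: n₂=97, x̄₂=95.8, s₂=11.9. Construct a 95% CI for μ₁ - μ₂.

Difference = -4.5. SE = √(10.4²/59 + 11.9²/97) = 1.815. CI = (-8.06, -0.94)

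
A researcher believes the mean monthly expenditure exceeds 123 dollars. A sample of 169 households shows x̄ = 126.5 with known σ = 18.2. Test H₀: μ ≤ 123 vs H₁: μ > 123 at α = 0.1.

z = 2.5. Critical value: 1.28. Reject H₀.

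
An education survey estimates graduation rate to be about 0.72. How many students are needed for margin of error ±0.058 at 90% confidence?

n = z²p(1-p)/E² = 1.645²×0.72×0.28/0.058² = 162.2 → n = 163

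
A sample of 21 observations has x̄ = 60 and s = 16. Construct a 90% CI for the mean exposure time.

CI = x̄ ± t*(s/√n) = 60 ± 1.725(16/√21) = (53.98, 66.02)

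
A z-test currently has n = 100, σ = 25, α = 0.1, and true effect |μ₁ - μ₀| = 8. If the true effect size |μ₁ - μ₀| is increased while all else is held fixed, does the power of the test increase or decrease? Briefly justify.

Power increases: a larger true effect increases the non-centrality λ = |μ₁ - μ₀|/(σ/√n).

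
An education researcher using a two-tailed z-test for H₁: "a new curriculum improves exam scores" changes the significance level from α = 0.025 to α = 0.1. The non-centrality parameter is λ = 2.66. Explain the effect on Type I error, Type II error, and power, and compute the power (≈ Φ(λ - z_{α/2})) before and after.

Increasing α from 0.025 to 0.1:
• Type I error rate increases (α is the Type I rate by definition).
• Critical value moves from z_{α/2} = 2.241 to 1.645, so power = Φ(λ - z_{α/2}) goes from Φ(2.66 - 2.241) = 0.662 to Φ(2.66 - 1.645) = 0.845.
• Type II error rate β = 1 - power therefore decreases (0.338 → 0.155).
Appropriate when false negatives are costly — here, keeping the old curriculum when the new one would have helped students.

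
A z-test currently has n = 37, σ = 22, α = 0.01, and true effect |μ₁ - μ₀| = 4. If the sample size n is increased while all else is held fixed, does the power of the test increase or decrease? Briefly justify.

Power increases: a larger n shrinks the standard error σ/√n, moving the sampling distribution under H₁ further from the critical value.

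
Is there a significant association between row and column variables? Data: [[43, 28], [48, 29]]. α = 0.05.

χ² = 0.049. df = 1, critical = 3.841. Fail to reject H₀. No evidence of dependence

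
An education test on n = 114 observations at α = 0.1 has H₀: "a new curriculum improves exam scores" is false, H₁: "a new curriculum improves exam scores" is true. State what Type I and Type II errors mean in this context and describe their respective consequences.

Type I (false positive): concluding that a new curriculum improves exam scores when it is not — adopting a curriculum that gives no real benefit — disruption for nothing. Type II (false negative): failing to conclude that a new curriculum improves exam scores when it is — keeping the old curriculum when the new one would have helped students. Which is costlier depends on domain priorities and is a judgement call rather than a statistical fact.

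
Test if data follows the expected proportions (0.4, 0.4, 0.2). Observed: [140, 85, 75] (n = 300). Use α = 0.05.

Expected: [120.0, 120.0, 60.0]. χ² = 17.292. df = 2, critical = 5.991. Reject H₀.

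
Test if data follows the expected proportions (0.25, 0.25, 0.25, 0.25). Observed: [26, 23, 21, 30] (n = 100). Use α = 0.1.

Expected: [25.0, 25.0, 25.0, 25.0]. χ² = 1.84. df = 3, critical = 6.251. Fail to reject H₀.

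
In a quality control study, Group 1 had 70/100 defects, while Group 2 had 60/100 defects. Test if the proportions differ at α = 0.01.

p̂₁ = 0.7, p̂₂ = 0.6, pooled p̂ = 0.65. z = 1.482. Critical: ±2.576. Fail to reject H₀.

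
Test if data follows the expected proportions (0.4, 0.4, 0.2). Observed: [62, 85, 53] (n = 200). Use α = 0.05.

Expected: [80.0, 80.0, 40.0]. χ² = 8.587. df = 2, critical = 5.991. Reject H₀.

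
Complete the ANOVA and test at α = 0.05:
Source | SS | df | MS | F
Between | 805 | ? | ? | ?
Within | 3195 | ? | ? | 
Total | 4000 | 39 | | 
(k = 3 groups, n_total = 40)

df_between = 2, df_within = 37. MS_between = 402.5, MS_within = 86.35. F = 4.661, F_crit ≈ 3.252. Reject H₀.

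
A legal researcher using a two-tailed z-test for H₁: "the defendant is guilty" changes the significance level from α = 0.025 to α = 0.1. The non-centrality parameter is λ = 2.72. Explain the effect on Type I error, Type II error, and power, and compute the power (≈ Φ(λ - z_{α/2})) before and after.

Increasing α from 0.025 to 0.1:
• Type I error rate increases (α is the Type I rate by definition).
• Critical value moves from z_{α/2} = 2.241 to 1.645, so power = Φ(λ - z_{α/2}) goes from Φ(2.72 - 2.241) = 0.684 to Φ(2.72 - 1.645) = 0.859.
• Type II error rate β = 1 - power therefore decreases (0.316 → 0.141).
Appropriate when false negatives are costly — here, acquitting a guilty person.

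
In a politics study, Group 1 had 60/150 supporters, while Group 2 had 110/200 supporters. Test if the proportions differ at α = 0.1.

p̂₁ = 0.4, p̂₂ = 0.55, pooled p̂ = 0.486. z = -2.779. Critical: ±1.645. Reject H₀.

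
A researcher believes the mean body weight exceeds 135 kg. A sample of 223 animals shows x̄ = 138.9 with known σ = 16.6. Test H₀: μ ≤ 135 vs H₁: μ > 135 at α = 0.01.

z = 3.508. Critical value: 2.33. Reject H₀.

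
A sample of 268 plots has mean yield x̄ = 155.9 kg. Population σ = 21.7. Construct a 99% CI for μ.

CI = x̄ ± z*(σ/√n) = 155.9 ± 2.576(21.7/√268) = 155.9 ± 3.41 = (152.49, 159.31)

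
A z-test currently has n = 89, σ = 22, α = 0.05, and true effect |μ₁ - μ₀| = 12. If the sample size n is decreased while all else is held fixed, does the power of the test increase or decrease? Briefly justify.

Power decreases: a smaller n inflates the standard error σ/√n, pulling the sampling distribution under H₁ back toward the critical value.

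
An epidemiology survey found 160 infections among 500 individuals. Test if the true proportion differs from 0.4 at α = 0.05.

p̂ = 0.32, p₀ = 0.4. z = (p̂ - p₀)/√(p₀(1-p₀)/n) = -3.651. Critical: ±1.96. Reject H₀.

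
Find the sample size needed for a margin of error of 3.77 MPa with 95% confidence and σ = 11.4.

n = (z*σ/E)² = (1.96×11.4/3.77)² = 35.1 → n = 36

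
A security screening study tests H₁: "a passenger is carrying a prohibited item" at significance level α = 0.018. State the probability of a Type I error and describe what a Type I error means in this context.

P(Type I error) = α = 0.018. A Type I error is rejecting H₀ when H₀ is actually true (false positive) — here, concluding that a passenger is carrying a prohibited item when in fact this is not the case. Consequence: detaining an innocent passenger — delay and inconvenience.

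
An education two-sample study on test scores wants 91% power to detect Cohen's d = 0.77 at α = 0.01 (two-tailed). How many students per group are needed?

z_{α/2} = 2.576, z_β = Φ⁻¹(0.91) = 1.341. For medium effect (d = 0.77): n per group = 2(z_{α/2} + z_β)²/d² = 2(2.576 + 1.341)²/0.77² = 51.8 → 52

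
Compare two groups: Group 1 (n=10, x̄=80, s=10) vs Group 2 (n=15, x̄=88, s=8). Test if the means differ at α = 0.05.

Pooled sp = 8.84. t = -2.218, df = 23. Critical t = ±2.069. Reject H₀.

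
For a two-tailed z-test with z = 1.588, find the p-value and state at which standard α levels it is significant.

p = 2·P(Z > |1.588|) = 2·(1 - Φ(1.588)) ≈ 0.1123. Not significant at any standard level.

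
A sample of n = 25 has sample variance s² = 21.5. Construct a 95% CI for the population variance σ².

df = 24. χ²_{0.025} = 39.364, χ²_{0.975} = 12.401. CI for σ² = ((n-1)s²/χ²_{α/2}, (n-1)s²/χ²_{1-α/2}) = (24·21.5/39.364, 24·21.5/12.401) = (13.11, 41.61)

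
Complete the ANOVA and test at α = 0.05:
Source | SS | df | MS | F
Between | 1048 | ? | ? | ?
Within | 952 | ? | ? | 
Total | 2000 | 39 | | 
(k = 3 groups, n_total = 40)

df_between = 2, df_within = 37. MS_between = 524.0, MS_within = 25.73. F = 20.366, F_crit ≈ 3.252. Reject H₀.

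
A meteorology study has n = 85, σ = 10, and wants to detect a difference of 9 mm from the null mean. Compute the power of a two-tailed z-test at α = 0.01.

SE = σ/√n = 10/√85 = 1.085. Non-centrality λ = d/SE = 9/1.085 = 8.298. Power ≈ Φ(λ - z_{α/2}) = Φ(8.298 - 2.576) = Φ(5.722) = 1.0.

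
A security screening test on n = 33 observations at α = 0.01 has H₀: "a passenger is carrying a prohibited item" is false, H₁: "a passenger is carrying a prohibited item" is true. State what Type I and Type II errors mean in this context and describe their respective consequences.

Type I (false positive): concluding that a passenger is carrying a prohibited item when it is not — detaining an innocent passenger — delay and inconvenience. Type II (false negative): failing to conclude that a passenger is carrying a prohibited item when it is — letting a prohibited item through — security breach. Which is costlier depends on domain priorities and is a judgement call rather than a statistical fact.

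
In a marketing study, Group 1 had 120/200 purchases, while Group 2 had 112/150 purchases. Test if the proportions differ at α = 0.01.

p̂₁ = 0.6, p̂₂ = 0.747, pooled p̂ = 0.663. z = -2.872. Critical: ±2.576. Reject H₀.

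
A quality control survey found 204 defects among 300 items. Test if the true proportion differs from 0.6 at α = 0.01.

p̂ = 0.68, p₀ = 0.6. z = (p̂ - p₀)/√(p₀(1-p₀)/n) = 2.828. Critical: ±2.576. Reject H₀.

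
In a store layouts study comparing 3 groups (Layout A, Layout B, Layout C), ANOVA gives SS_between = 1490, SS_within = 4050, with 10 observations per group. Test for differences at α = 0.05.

df_between = 2, df_within = 27. F = MS_between/MS_within = 745.0/150.0 = 4.967. F_crit ≈ 3.354. Reject H₀. At least one mean differs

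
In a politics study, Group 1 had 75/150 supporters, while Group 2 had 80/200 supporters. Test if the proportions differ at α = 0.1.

p̂₁ = 0.5, p̂₂ = 0.4, pooled p̂ = 0.443. z = 1.864. Critical: ±1.645. Reject H₀.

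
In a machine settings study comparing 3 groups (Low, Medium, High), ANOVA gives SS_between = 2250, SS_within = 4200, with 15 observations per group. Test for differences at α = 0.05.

df_between = 2, df_within = 42. F = MS_between/MS_within = 1125.0/100.0 = 11.25. F_crit ≈ 3.22. Reject H₀. At least one mean differs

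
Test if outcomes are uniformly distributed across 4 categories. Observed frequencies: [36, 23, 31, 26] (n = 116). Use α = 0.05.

Expected = 29 each. χ² = Σ(O-E)²/E = 3.379. df = 3, critical value = 7.815. Fail to reject H₀.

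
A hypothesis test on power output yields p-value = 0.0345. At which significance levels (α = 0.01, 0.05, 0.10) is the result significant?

p = 0.0345. Significant at: α = 0.05, 0.1.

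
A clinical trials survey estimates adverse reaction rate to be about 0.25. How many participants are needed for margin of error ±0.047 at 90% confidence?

n = z²p(1-p)/E² = 1.645²×0.25×0.75/0.047² = 229.7 → n = 230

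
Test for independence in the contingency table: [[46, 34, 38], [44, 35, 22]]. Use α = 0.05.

χ² = 3.024. df = 2, critical = 5.991. Fail to reject H₀. No evidence of dependence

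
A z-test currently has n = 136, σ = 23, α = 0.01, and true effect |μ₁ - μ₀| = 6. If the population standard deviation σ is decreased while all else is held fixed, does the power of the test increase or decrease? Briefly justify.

Power increases: a smaller σ shrinks the standard error σ/√n, moving the sampling distribution under H₁ further from the critical value.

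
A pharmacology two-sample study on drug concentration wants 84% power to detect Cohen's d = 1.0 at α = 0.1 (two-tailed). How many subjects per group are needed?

z_{α/2} = 1.645, z_β = Φ⁻¹(0.84) = 0.994. For large effect (d = 1.0): n per group = 2(z_{α/2} + z_β)²/d² = 2(1.645 + 0.994)²/1.0² = 13.9 → 14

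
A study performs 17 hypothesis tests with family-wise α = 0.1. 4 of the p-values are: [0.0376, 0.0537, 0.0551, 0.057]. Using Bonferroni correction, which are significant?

Bonferroni α = 0.1/17 = 0.00588. None of the given p-values are significant.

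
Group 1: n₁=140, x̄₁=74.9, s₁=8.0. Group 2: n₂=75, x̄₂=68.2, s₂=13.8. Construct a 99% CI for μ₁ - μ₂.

Difference = 6.7. SE = √(8.0²/140 + 13.8²/75) = 1.731. CI = (2.24, 11.16)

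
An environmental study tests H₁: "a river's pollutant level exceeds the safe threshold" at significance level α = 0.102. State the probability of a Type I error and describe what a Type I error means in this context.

P(Type I error) = α = 0.102. A Type I error is rejecting H₀ when H₀ is actually true (false positive) — here, concluding that a river's pollutant level exceeds the safe threshold when in fact this is not the case. Consequence: shutting down a compliant factory unnecessarily.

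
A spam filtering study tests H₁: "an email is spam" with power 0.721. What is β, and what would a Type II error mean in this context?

β = 1 - power = 1 - 0.721 = 0.279. A Type II error is failing to reject H₀ when H₀ is false (false negative) — here, failing to conclude that an email is spam when in fact it is true. Consequence: a spam email lands in the inbox.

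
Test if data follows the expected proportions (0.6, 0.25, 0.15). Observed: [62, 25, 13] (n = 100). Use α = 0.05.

Expected: [60.0, 25.0, 15.0]. χ² = 0.333. df = 2, critical = 5.991. Fail to reject H₀.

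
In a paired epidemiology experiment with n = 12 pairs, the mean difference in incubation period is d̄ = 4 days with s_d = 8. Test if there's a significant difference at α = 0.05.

t = d̄/(s_d/√n) = 4/(8/√12) = 1.732. df = 11, critical t = ±2.201. Fail to reject H₀.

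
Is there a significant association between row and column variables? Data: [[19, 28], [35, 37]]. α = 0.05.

χ² = 0.769. df = 1, critical = 3.841. Fail to reject H₀. No evidence of dependence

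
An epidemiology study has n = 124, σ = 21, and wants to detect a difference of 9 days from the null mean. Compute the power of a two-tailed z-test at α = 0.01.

SE = σ/√n = 21/√124 = 1.886. Non-centrality λ = d/SE = 9/1.886 = 4.772. Power ≈ Φ(λ - z_{α/2}) = Φ(4.772 - 2.576) = Φ(2.196) = 0.986.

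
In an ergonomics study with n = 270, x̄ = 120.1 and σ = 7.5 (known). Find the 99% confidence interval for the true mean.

CI = x̄ ± z*(σ/√n) = 120.1 ± 2.576(7.5/√270) = 120.1 ± 1.18 = (118.92, 121.28)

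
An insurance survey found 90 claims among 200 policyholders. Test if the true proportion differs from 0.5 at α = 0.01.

p̂ = 0.45, p₀ = 0.5. z = (p̂ - p₀)/√(p₀(1-p₀)/n) = -1.414. Critical: ±2.576. Fail to reject H₀.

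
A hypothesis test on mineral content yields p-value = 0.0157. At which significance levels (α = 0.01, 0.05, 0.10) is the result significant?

p = 0.0157. Significant at: α = 0.05, 0.1.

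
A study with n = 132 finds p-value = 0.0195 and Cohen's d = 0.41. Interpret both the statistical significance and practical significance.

Statistically significant (p = 0.0195 < 0.05). Cohen's d = 0.41 indicates a small effect size. Both statistical and practical significance should be considered.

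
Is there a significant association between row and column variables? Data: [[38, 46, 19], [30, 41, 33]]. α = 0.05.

χ² = 4.993. df = 2, critical = 5.991. Fail to reject H₀. No evidence of dependence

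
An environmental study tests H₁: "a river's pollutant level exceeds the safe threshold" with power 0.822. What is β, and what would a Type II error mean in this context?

β = 1 - power = 1 - 0.822 = 0.178. A Type II error is failing to reject H₀ when H₀ is false (false negative) — here, failing to conclude that a river's pollutant level exceeds the safe threshold when in fact it is true. Consequence: allowing unsafe pollution to continue.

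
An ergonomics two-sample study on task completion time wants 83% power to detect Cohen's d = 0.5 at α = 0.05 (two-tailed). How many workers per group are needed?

z_{α/2} = 1.96, z_β = Φ⁻¹(0.83) = 0.954. For medium effect (d = 0.5): n per group = 2(z_{α/2} + z_β)²/d² = 2(1.96 + 0.954)²/0.5² = 67.9 → 68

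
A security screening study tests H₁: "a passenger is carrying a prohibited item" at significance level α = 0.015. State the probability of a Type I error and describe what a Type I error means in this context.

P(Type I error) = α = 0.015. A Type I error is rejecting H₀ when H₀ is actually true (false positive) — here, concluding that a passenger is carrying a prohibited item when in fact this is not the case. Consequence: detaining an innocent passenger — delay and inconvenience.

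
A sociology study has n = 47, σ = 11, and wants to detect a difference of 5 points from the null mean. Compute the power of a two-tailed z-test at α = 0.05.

SE = σ/√n = 11/√47 = 1.605. Non-centrality λ = d/SE = 5/1.605 = 3.116. Power ≈ Φ(λ - z_{α/2}) = Φ(3.116 - 1.96) = Φ(1.156) = 0.876.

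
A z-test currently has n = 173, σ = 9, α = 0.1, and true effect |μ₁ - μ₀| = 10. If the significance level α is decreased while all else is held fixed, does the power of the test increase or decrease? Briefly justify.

Power decreases: a smaller α raises the critical value, so less of the H₁ sampling distribution falls in the rejection region.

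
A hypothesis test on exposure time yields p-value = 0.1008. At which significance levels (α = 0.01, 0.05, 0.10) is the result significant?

p = 0.1008. Not significant at any of the given levels.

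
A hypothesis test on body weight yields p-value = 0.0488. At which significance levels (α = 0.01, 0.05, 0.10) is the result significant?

p = 0.0488. Significant at: α = 0.05, 0.1.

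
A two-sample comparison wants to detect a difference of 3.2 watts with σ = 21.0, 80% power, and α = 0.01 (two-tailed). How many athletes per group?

n per group = 2(z_α/2 + z_β)²σ²/d² = 2×(2.576 + 0.84)²×21.0²/3.2² = 1005.1 → n = 1006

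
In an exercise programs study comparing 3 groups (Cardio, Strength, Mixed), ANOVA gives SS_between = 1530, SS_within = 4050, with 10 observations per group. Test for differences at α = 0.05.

df_between = 2, df_within = 27. F = MS_between/MS_within = 765.0/150.0 = 5.1. F_crit ≈ 3.354. Reject H₀. At least one mean differs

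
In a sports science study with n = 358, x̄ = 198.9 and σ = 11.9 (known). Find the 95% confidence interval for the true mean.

CI = x̄ ± z*(σ/√n) = 198.9 ± 1.96(11.9/√358) = 198.9 ± 1.23 = (197.67, 200.13)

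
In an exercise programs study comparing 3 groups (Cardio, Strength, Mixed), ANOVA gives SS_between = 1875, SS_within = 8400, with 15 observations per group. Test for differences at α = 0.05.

df_between = 2, df_within = 42. F = MS_between/MS_within = 937.5/200.0 = 4.688. F_crit ≈ 3.22. Reject H₀. At least one mean differs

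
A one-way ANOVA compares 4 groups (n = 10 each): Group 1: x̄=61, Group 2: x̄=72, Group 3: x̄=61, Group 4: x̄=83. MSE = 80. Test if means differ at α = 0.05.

Grand mean = 69.25. SS_between = 3327.5, MS_between = 1109.17. F = 13.865, F_crit ≈ 2.866. Reject H₀.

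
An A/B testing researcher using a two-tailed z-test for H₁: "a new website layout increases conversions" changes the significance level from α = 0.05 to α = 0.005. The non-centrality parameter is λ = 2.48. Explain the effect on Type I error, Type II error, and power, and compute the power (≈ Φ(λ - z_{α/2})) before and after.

Decreasing α from 0.05 to 0.005:
• Type I error rate decreases (α is the Type I rate by definition).
• Critical value moves from z_{α/2} = 1.96 to 2.807, so power = Φ(λ - z_{α/2}) goes from Φ(2.48 - 1.96) = 0.698 to Φ(2.48 - 2.807) = 0.372.
• Type II error rate β = 1 - power therefore increases (0.302 → 0.628).
Appropriate when false positives are costly — here, rolling out a layout that doesn't actually help — wasted engineering effort.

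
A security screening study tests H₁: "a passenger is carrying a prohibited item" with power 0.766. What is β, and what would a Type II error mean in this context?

β = 1 - power = 1 - 0.766 = 0.234. A Type II error is failing to reject H₀ when H₀ is false (false negative) — here, failing to conclude that a passenger is carrying a prohibited item when in fact it is true. Consequence: letting a prohibited item through — security breach.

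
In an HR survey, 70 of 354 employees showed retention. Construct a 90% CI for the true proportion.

p̂ = 0.198. CI = p̂ ± z*√(p̂(1-p̂)/n) = (0.163, 0.233)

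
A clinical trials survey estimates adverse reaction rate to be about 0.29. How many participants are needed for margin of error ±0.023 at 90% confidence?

n = z²p(1-p)/E² = 1.645²×0.29×0.71/0.023² = 1053.3 → n = 1054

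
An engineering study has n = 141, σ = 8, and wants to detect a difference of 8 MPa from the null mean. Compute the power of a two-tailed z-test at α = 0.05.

SE = σ/√n = 8/√141 = 0.674. Non-centrality λ = d/SE = 8/0.674 = 11.874. Power ≈ Φ(λ - z_{α/2}) = Φ(11.874 - 1.96) = Φ(9.914) = 1.0.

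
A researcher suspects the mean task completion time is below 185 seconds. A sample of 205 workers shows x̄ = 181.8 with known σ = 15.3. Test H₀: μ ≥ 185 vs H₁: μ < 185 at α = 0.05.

z = -2.995. Critical value: -1.645. Reject H₀.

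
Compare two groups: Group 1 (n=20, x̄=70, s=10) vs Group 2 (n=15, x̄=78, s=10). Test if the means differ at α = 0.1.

Pooled sp = 10.0. t = -2.342, df = 33. Critical t = ±1.692. Reject H₀.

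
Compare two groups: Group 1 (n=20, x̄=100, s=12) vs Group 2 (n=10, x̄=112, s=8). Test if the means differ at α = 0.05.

Pooled sp = 10.88. t = -2.849, df = 28. Critical t = ±2.048. Reject H₀.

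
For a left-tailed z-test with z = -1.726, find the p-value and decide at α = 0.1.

p = P(Z < -1.726) = Φ(-1.726) ≈ 0.0422. Since p < 0.1, reject H₀ (significant) at α = 0.1.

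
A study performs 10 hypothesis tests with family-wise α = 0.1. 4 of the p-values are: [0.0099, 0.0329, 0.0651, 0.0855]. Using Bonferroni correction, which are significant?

Bonferroni α = 0.1/10 = 0.01. Significant p-values: [0.0099]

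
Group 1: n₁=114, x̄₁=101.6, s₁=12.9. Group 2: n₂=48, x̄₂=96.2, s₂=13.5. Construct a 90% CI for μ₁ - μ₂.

Difference = 5.4. SE = √(12.9²/114 + 13.5²/48) = 2.293. CI = (1.63, 9.17)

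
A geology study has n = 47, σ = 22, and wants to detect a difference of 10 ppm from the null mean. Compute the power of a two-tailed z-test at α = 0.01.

SE = σ/√n = 22/√47 = 3.209. Non-centrality λ = d/SE = 10/3.209 = 3.116. Power ≈ Φ(λ - z_{α/2}) = Φ(3.116 - 2.576) = Φ(0.54) = 0.705.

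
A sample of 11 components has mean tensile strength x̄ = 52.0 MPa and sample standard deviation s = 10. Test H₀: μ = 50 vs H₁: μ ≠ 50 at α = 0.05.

t = (x̄ - μ₀)/(s/√n) = (52.0 - 50)/(10/√11) = 0.663. df = 10, critical t = ±2.228. Fail to reject H₀.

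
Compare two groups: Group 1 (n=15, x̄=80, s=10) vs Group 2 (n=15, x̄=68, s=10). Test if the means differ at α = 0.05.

Pooled sp = 10.0. t = 3.286, df = 28. Critical t = ±2.048. Reject H₀.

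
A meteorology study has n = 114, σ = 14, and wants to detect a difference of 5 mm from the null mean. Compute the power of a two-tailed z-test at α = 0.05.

SE = σ/√n = 14/√114 = 1.311. Non-centrality λ = d/SE = 5/1.311 = 3.813. Power ≈ Φ(λ - z_{α/2}) = Φ(3.813 - 1.96) = Φ(1.853) = 0.968.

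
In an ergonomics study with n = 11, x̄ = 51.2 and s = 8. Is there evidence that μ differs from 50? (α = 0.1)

t = (x̄ - μ₀)/(s/√n) = (51.2 - 50)/(8/√11) = 0.497. df = 10, critical t = ±1.812. Fail to reject H₀.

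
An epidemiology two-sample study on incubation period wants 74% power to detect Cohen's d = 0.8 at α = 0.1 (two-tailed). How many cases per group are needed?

z_{α/2} = 1.645, z_β = Φ⁻¹(0.74) = 0.643. For large effect (d = 0.8): n per group = 2(z_{α/2} + z_β)²/d² = 2(1.645 + 0.643)²/0.8² = 16.4 → 17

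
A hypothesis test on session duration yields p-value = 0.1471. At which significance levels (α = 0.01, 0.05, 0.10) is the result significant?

p = 0.1471. Not significant at any of the given levels.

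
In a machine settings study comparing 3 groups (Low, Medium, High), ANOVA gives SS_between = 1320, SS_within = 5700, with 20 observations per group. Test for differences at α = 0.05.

df_between = 2, df_within = 57. F = MS_between/MS_within = 660.0/100.0 = 6.6. F_crit ≈ 3.159. Reject H₀. At least one mean differs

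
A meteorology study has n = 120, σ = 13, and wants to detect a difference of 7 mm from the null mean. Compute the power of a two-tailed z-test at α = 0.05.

SE = σ/√n = 13/√120 = 1.187. Non-centrality λ = d/SE = 7/1.187 = 5.899. Power ≈ Φ(λ - z_{α/2}) = Φ(5.899 - 1.96) = Φ(3.939) = 1.0.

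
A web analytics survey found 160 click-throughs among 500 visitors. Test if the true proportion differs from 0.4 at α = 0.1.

p̂ = 0.32, p₀ = 0.4. z = (p̂ - p₀)/√(p₀(1-p₀)/n) = -3.651. Critical: ±1.645. Reject H₀.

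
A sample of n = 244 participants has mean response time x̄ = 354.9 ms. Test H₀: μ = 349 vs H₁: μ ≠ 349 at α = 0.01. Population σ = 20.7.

z = (x̄ - μ₀)/(σ/√n) = (354.9 - 349)/(20.7/√244) = 4.452. Critical value: ±2.576. Since |4.452| > 2.576, Reject H₀.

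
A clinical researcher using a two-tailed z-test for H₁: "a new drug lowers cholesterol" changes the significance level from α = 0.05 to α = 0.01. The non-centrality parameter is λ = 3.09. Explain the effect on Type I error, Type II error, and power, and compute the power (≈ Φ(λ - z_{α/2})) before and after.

Decreasing α from 0.05 to 0.01:
• Type I error rate decreases (α is the Type I rate by definition).
• Critical value moves from z_{α/2} = 1.96 to 2.576, so power = Φ(λ - z_{α/2}) goes from Φ(3.09 - 1.96) = 0.871 to Φ(3.09 - 2.576) = 0.696.
• Type II error rate β = 1 - power therefore increases (0.129 → 0.304).
Appropriate when false positives are costly — here, approving an ineffective drug — patients take a useless medication and may skip effective alternatives.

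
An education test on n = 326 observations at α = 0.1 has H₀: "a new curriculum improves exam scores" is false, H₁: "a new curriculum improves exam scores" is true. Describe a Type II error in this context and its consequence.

Type II error: failing to reject H₀ when it is false — concluding that a new curriculum improves exam scores is not supported when in fact it is. Consequence: keeping the old curriculum when the new one would have helped students.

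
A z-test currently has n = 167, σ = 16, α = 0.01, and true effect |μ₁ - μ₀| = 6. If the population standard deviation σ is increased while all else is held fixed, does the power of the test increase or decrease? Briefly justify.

Power decreases: a larger σ inflates the standard error σ/√n, pulling the sampling distribution under H₁ back toward the critical value.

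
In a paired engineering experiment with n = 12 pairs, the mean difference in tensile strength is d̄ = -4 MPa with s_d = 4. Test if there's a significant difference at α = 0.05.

t = d̄/(s_d/√n) = -4/(4/√12) = -3.464. df = 11, critical t = ±2.201. Reject H₀.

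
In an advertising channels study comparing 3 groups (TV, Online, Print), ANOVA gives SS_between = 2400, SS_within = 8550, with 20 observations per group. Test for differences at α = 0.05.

df_between = 2, df_within = 57. F = MS_between/MS_within = 1200.0/150.0 = 8.0. F_crit ≈ 3.159. Reject H₀. At least one mean differs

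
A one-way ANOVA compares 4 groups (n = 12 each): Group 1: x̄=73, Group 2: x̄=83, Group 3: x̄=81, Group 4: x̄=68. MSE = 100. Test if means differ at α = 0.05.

Grand mean = 76.25. SS_between = 1761.0, MS_between = 587.0. F = 5.87, F_crit ≈ 2.816. Reject H₀.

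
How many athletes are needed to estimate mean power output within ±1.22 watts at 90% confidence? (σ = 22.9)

n = (z*σ/E)² = (1.645×22.9/1.22)² = 953.4 → n = 954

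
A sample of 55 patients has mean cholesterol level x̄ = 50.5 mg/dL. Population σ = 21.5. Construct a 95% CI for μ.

CI = x̄ ± z*(σ/√n) = 50.5 ± 1.96(21.5/√55) = 50.5 ± 5.68 = (44.82, 56.18)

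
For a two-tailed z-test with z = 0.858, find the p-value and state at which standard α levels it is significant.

p = 2·P(Z > |0.858|) = 2·(1 - Φ(0.858)) ≈ 0.3909. Not significant at any standard level.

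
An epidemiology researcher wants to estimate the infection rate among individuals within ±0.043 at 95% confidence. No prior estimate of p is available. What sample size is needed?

Conservative approach: use p = 0.5 (maximizes p(1-p) = 0.25). n = z²(0.25)/E² = 1.96²×0.25/0.043² = 519.4 → n = 520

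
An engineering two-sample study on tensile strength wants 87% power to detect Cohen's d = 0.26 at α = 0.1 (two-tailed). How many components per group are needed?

z_{α/2} = 1.645, z_β = Φ⁻¹(0.87) = 1.126. For small effect (d = 0.26): n per group = 2(z_{α/2} + z_β)²/d² = 2(1.645 + 1.126)²/0.26² = 227.2 → 228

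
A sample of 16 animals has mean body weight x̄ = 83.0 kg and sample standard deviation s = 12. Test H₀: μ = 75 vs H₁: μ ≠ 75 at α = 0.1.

t = (x̄ - μ₀)/(s/√n) = (83.0 - 75)/(12/√16) = 2.667. df = 15, critical t = ±1.753. Reject H₀.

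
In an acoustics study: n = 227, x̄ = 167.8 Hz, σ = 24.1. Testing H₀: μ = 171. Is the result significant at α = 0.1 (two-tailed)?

z = (167.8 - 171)/(24.1/√227) = -2.001. Since |z| > 1.645, significant at α = 0.1.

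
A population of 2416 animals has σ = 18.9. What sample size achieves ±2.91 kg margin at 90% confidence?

Without FPC: n₀ = (1.645×18.9/2.91)² = 114.148. With FPC: n = n₀N/(n₀+N-1) = 109.04 → n = 110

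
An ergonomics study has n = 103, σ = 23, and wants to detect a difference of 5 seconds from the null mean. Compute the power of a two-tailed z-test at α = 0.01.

SE = σ/√n = 23/√103 = 2.266. Non-centrality λ = d/SE = 5/2.266 = 2.206. Power ≈ Φ(λ - z_{α/2}) = Φ(2.206 - 2.576) = Φ(-0.37) = 0.356.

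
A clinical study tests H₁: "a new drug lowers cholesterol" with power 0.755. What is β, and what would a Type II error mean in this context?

β = 1 - power = 1 - 0.755 = 0.245. A Type II error is failing to reject H₀ when H₀ is false (false negative) — here, failing to conclude that a new drug lowers cholesterol when in fact it is true. Consequence: shelving an effective drug — patients miss out on a treatment that would have helped.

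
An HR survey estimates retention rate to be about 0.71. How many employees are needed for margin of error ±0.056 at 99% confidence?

n = z²p(1-p)/E² = 2.576²×0.71×0.29/0.056² = 435.7 → n = 436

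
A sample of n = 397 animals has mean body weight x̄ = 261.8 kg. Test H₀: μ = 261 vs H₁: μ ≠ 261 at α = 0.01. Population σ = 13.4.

z = (x̄ - μ₀)/(σ/√n) = (261.8 - 261)/(13.4/√397) = 1.19. Critical value: ±2.576. Since |1.19| ≤ 2.576, Fail to reject H₀.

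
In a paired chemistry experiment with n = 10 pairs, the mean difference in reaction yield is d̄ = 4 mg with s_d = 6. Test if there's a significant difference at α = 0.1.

t = d̄/(s_d/√n) = 4/(6/√10) = 2.108. df = 9, critical t = ±1.833. Reject H₀.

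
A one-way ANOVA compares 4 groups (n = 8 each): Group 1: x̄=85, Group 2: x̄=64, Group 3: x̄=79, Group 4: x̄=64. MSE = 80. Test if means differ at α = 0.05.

Grand mean = 73.0. SS_between = 2736.0, MS_between = 912.0. F = 11.4, F_crit ≈ 2.947. Reject H₀.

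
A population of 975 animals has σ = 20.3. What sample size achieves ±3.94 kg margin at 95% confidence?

Without FPC: n₀ = (1.96×20.3/3.94)² = 101.979. With FPC: n = n₀N/(n₀+N-1) = 92.4 → n = 93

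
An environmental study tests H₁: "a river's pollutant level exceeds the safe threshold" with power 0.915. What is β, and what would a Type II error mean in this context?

β = 1 - power = 1 - 0.915 = 0.085. A Type II error is failing to reject H₀ when H₀ is false (false negative) — here, failing to conclude that a river's pollutant level exceeds the safe threshold when in fact it is true. Consequence: allowing unsafe pollution to continue.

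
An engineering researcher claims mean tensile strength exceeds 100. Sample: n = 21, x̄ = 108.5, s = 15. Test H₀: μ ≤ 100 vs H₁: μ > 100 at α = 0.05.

t = (108.5 - 100)/(15/√21) = 2.597, df = 20. Critical t = 1.725. Reject H₀.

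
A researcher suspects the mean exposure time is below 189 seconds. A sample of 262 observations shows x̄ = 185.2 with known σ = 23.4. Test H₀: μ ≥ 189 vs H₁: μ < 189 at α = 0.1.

z = -2.629. Critical value: -1.28. Reject H₀.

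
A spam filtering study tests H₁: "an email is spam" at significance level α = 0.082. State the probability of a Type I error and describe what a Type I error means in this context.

P(Type I error) = α = 0.082. A Type I error is rejecting H₀ when H₀ is actually true (false positive) — here, concluding that an email is spam when in fact this is not the case. Consequence: a legitimate email is sent to the spam folder and the user misses it.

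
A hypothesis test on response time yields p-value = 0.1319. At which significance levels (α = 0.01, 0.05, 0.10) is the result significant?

p = 0.1319. Not significant at any of the given levels.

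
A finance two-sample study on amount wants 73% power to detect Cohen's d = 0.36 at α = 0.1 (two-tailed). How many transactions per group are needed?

z_{α/2} = 1.645, z_β = Φ⁻¹(0.73) = 0.613. For small effect (d = 0.36): n per group = 2(z_{α/2} + z_β)²/d² = 2(1.645 + 0.613)²/0.36² = 78.7 → 79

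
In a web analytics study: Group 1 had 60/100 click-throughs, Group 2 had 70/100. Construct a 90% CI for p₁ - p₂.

p̂₁ = 0.6, p̂₂ = 0.7. Difference = -0.1. CI = (-0.21, 0.01)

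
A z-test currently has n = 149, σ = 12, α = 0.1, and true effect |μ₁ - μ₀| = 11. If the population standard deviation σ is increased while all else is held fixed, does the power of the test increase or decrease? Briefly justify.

Power decreases: a larger σ inflates the standard error σ/√n, pulling the sampling distribution under H₁ back toward the critical value.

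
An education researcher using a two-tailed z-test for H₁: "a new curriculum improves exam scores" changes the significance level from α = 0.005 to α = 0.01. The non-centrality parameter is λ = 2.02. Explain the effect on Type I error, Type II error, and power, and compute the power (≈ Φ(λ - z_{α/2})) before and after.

Increasing α from 0.005 to 0.01:
• Type I error rate increases (α is the Type I rate by definition).
• Critical value moves from z_{α/2} = 2.807 to 2.576, so power = Φ(λ - z_{α/2}) goes from Φ(2.02 - 2.807) = 0.216 to Φ(2.02 - 2.576) = 0.289.
• Type II error rate β = 1 - power therefore decreases (0.784 → 0.711).
Appropriate when false negatives are costly — here, keeping the old curriculum when the new one would have helped students.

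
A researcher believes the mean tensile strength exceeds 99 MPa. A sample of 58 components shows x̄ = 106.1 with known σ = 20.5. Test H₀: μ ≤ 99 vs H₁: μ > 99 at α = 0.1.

z = 2.638. Critical value: 1.28. Reject H₀.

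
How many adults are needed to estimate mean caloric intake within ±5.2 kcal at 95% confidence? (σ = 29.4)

n = (z*σ/E)² = (1.96×29.4/5.2)² = 122.8 → n = 123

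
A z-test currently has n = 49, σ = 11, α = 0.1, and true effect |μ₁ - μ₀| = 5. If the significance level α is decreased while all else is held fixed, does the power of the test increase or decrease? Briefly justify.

Power decreases: a smaller α raises the critical value, so less of the H₁ sampling distribution falls in the rejection region.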